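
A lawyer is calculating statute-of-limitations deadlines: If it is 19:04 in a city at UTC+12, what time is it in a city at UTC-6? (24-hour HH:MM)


Local time: 19:04 at UTC+12 (offset 12h)
Target zone: UTC-6 (offset -6h)
Difference: -6 - (12) = -18 hours
Calculation: 19 + (-18) = 1
Result: 01:04

01:04


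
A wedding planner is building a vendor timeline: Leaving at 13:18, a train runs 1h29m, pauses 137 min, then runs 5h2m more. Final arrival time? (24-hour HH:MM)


Depart: 13:18
Leg 1: +89 min -> 14:47
Layover: +137 min -> 17:04
Leg 2: +302 min -> 22:06
Total travel: 528 minutes = 8h 48m
Arrival: 22:06

22:06


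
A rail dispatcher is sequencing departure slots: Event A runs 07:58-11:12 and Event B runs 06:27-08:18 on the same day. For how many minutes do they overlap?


Interval A: [478, 672] minutes from midnight
Interval B: [387, 498] minutes from midnight
Overlap start = max(478, 387) = 478
Overlap end = min(672, 498) = 498
Overlap = 498 - 478 = 20 minutes

20


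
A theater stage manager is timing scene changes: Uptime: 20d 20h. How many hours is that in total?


Days: 20
Extra hours: 20
Hours per day: 24
Days to hours: 20 x 24 = 480
Total: 480 + 20 = 500

500


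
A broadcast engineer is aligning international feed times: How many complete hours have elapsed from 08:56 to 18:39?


Start: 08:56
End: 18:39
Hour difference: 18 - 8 = 10 hours
Minute difference: 39 - 56 = -17 minutes
Total minutes: 583
Complete hours: 583 / 60 = 9 (remainder 43)

9


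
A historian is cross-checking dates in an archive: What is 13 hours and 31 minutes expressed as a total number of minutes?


Hours: 13
Minutes: 31
Convert hours to minutes: 13 x 60 = 780
Add remaining minutes: 780 + 31 = 811

811


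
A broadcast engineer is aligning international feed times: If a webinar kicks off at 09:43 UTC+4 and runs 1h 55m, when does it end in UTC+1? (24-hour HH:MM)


Start: 09:43 in UTC+4
Step 1 - add duration:
  minutes: 43 + 55 = 98 (carry 1h)
  hours: 9 + 1 + 1 = 11
  end in UTC+4: 11:38
Step 2 - convert UTC+4 -> UTC+1:
  offset difference: 1 - (4) = -3 hours
  11 + (-3) = 8 -> mod 24 = 8
Result: 08:38 in UTC+1

08:38


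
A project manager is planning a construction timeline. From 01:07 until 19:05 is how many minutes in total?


Start time: 01:07 = 67 minutes from midnight
End time: 19:05 = 1145 minutes from midnight
Difference: 1145 - 67 = 1078 minutes
That is 17 hours and 58 minutes

1078


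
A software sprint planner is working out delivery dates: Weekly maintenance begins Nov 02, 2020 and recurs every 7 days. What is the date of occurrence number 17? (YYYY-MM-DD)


First occurrence: 2020-11-02 (occurrence 1)
Each occurrence is 7 days after the previous.
Occurrence 17 is 16 weeks after the first.
16 weeks = 112 days
2020-11-02 + 112 days = 2021-02-22

2021-02-22


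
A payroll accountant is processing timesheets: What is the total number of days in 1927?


Year: 1927
Check leap year rules:
Divisible by 4? No
1927 is not a leap year
Days: 365

365


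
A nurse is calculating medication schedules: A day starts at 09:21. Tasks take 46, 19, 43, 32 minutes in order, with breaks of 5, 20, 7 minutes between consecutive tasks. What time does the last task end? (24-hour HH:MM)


Start: 09:21 = 561 min from midnight
  after task 1 (46 min): 10:07
  after break (5 min): 10:12
  after task 2 (19 min): 10:31
  after break (20 min): 10:51
  after task 3 (43 min): 11:34
  after break (7 min): 11:41
  after task 4 (32 min): 12:13
Total elapsed: 172 minutes
End time: 12:13

12:13


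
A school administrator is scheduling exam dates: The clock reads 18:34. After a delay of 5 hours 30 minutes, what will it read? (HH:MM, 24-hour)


Start time: 18:34
Adding: 5 hours 30 minutes
Minutes: 34 + 30 = 64
Minute overflow: 64 >= 60, so carry 1 hour, minutes = 4
Hours: 18 + 5 + 1 = 24
Hour wraparound: 24 mod 24 = 0
Result: 00:04

00:04


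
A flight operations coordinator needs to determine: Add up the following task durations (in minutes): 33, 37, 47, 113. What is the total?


Durations: 33, 37, 47, 113
Running sum: 33
+ 37 = 70
+ 47 = 117
+ 113 = 230
Total duration: 230 minutes
That is 3 hours and 50 minutes

230


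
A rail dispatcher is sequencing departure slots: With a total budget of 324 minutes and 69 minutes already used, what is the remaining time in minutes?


Total budget: 324 minutes
Time used: 69 minutes
Remaining: 324 - 69 = 255 minutes
Percent used: 21.3%
Percent remaining: 78.7%

255


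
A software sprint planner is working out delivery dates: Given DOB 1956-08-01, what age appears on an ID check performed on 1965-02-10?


Birth: 1956-08-01
Reference: 1965-02-10
Year difference: 1965 - 1956 = 9
Has birthday (08-01) occurred by 02-10? No
Birthday not yet reached this year -> subtract 1
Age in full years: 8

8


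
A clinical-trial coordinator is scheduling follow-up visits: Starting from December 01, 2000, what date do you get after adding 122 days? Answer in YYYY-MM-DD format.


Start: 2000-12-01
Adding 122 days
Days remaining in December: 30
After December: 92 days still to add
January 2001: 31 days, 61 remaining
February 2001: 28 days, 33 remaining
March 2001: 31 days, 2 remaining
April 2001 has 30 days, need 2
Result: 2001-04-02

2001-04-02


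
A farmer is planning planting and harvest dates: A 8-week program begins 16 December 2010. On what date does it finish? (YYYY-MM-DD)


Start: 2010-12-16
Weeks to add: 8
Convert to days: 8 x 7 = 56 days
Add 56 days to 2010-12-16
Result: 2011-02-10

2011-02-10


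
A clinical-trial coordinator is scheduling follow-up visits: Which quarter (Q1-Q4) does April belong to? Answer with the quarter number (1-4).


Month: April (month 4)
Q1: January-March (months 1-3)
Q2: April-June (months 4-6)
Q3: July-September (months 7-9)
Q4: October-December (months 10-12)
Month 4 falls in Q2

2


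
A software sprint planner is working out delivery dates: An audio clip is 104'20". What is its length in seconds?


Minutes: 104
Seconds: 20
Convert minutes to seconds: 104 x 60 = 6240
Add remaining seconds: 6240 + 20 = 6260

6260


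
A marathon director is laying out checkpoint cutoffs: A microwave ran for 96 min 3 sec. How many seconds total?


Minutes: 96
Extra seconds: 3
Seconds per minute: 60
Minutes to seconds: 96 x 60 = 5760
Total: 5760 + 3 = 5763

5763


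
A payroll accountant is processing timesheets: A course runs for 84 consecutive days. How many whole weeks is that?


Total days: 84
Days per week: 7
Division: 84 / 7 = 12 remainder 0
Complete weeks: 12
Remaining days: 0

12


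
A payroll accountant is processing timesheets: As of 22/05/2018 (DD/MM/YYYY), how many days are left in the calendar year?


Start: May 22, 2018
End: December 31, 2018
Days left in May: 9
June: 30
July: 31
August: 31
September: 30
... plus remaining months
Sum of remaining months: 214
Total: 9 + 214 = 223

223


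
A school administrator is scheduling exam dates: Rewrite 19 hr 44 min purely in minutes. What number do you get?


Hours: 19
Extra minutes: 44
Minutes per hour: 60
Hours to minutes: 19 x 60 = 1140
Total: 1140 + 44 = 1184

1184


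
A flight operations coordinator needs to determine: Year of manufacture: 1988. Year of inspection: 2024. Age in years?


Birth year: 1988
Current year: 2024
Age = current year - birth year
Age = 2024 - 1988 = 36

36


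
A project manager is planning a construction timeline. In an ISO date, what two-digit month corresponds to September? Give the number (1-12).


Calendar month order:
8. August
9. September <--
10. October
September is month number 9

9


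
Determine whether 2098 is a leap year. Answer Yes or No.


Year: 2098
Divisible by 4? 2098 / 4 = 524.5 -> No
Not divisible by 4, so NOT a leap year

No


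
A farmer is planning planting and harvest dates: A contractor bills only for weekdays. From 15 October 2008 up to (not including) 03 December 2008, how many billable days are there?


Start: 2008-10-15 (Wednesday)
End (exclusive): 2008-12-03 (Wednesday)
Total calendar days: 49
Full weeks: 49 // 7 = 7 -> 35 weekdays
Remaining 0 days starting on Wednesday:
Total business days: 35 + 0 = 35

35


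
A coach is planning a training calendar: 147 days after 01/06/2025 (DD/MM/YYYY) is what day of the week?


Start: 2025-06-01 (Sunday)
Step 1 - find target date: add 147 days
  2025-06-01 + 147 days = 2025-10-26
Step 2 - day of week:
  147 mod 7 = 0
  Sunday + 0 days -> Sunday
Result: Sunday (2025-10-26)

Sunday


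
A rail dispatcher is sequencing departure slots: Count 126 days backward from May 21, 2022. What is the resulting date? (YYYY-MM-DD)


Start: 2022-05-21
Subtracting 126 days
Days already passed in May: 21
After going back through May: 105 more days to subtract
April 2022: 30 days, 75 remaining
March 2022: 31 days, 44 remaining
February 2022: 28 days, 16 remaining
January 2022 has 31 days, need 16
Result: 2022-01-15

2022-01-15


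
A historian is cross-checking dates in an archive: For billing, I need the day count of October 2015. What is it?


Month: October
Year: 2015
October is a 31-day month
Total: 31 days

31


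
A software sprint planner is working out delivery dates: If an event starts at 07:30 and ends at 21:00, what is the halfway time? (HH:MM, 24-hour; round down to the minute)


Start time: 07:30 = 450 minutes from midnight
End time: 21:00 = 1260 minutes from midnight
Sum: 450 + 1260 = 1710
Midpoint: 1710 / 2 = 855 minutes
Convert: 855 / 60 = 14 hours, 15 minutes
Result: 14:15

14:15


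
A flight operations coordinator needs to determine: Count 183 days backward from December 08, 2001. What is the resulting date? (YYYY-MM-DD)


Start: 2001-12-08
Subtracting 183 days
Days already passed in December: 8
After going back through December: 175 more days to subtract
November 2001: 30 days, 145 remaining
October 2001: 31 days, 114 remaining
September 2001: 30 days, 84 remaining
August 2001: 31 days, 53 remaining
Result: 2001-06-08

2001-06-08


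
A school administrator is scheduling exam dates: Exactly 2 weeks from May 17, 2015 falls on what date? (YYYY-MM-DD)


Start: 2015-05-17
Weeks to add: 2
Convert to days: 2 x 7 = 14 days
Add 14 days to 2015-05-17
Result: 2015-05-31

2015-05-31


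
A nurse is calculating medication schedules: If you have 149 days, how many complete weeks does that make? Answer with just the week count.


Total days: 149
Days per week: 7
Division: 149 / 7 = 21 remainder 2
Complete weeks: 21
Remaining days: 2

21


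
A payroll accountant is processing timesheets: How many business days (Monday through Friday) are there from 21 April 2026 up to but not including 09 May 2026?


Start: 2026-04-21 (Tuesday)
End (exclusive): 2026-05-09 (Saturday)
Total calendar days: 18
Full weeks: 18 // 7 = 2 -> 10 weekdays
Remaining 4 days starting on Tuesday:
  Tue(w), Wed(w), Thu(w), Fri(w) -> 4 weekdays
Total business days: 10 + 4 = 14

14


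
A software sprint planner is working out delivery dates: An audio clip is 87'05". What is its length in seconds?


Minutes: 87
Seconds: 5
Convert minutes to seconds: 87 x 60 = 5220
Add remaining seconds: 5220 + 5 = 5225

5225


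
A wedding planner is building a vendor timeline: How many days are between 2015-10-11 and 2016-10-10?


Start date: 2015-10-11
End date: 2016-10-10
Oct 2015: +21 days
Nov 2015: +30 days
Dec 2015: +31 days
... (10 more months)
Total: 365 days

365


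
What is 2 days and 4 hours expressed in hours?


Days: 2
Extra hours: 4
Hours per day: 24
Days to hours: 2 x 24 = 48
Total: 48 + 4 = 52

52


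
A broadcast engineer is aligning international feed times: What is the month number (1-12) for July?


Calendar month order:
6. June
7. July <--
8. August
July is month number 7

7


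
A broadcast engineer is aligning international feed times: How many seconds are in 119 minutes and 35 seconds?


Minutes: 119
Extra seconds: 35
Seconds per minute: 60
Minutes to seconds: 119 x 60 = 7140
Total: 7140 + 35 = 7175

7175


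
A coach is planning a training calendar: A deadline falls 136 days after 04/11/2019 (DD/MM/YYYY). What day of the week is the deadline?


Start: 2019-11-04 (Monday)
Step 1 - find target date: add 136 days
  2019-11-04 + 136 days = 2020-03-19
Step 2 - day of week:
  136 mod 7 = 3
  Monday + 3 days -> Thursday
Result: Thursday (2020-03-19)

Thursday


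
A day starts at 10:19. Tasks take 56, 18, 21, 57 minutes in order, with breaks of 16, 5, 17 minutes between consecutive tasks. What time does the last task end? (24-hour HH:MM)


Start: 10:19 = 619 min from midnight
  after task 1 (56 min): 11:15
  after break (16 min): 11:31
  after task 2 (18 min): 11:49
  after break (5 min): 11:54
  after task 3 (21 min): 12:15
  after break (17 min): 12:32
  after task 4 (57 min): 13:29
Total elapsed: 190 minutes
End time: 13:29

13:29


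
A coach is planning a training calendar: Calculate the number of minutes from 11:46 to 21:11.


Start time: 11:46 = 706 minutes from midnight
End time: 21:11 = 1271 minutes from midnight
Difference: 1271 - 706 = 565 minutes
That is 9 hours and 25 minutes

565


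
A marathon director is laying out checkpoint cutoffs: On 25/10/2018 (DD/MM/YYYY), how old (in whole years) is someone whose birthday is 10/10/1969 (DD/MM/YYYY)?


Birth: 1969-10-10
Reference: 2018-10-25
Year difference: 2018 - 1969 = 49
Has birthday (10-10) occurred by 10-25? Yes
Age in full years: 49

49


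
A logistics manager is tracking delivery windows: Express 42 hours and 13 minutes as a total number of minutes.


Hours: 42
Extra minutes: 13
Minutes per hour: 60
Hours to minutes: 42 x 60 = 2520
Total: 2520 + 13 = 2533

2533


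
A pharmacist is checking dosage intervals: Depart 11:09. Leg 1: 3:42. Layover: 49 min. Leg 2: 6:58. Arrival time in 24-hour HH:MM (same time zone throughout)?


Depart: 11:09
Leg 1: +222 min -> 14:51
Layover: +49 min -> 15:40
Leg 2: +418 min -> 22:38
Total travel: 689 minutes = 11h 29m
Arrival: 22:38

22:38


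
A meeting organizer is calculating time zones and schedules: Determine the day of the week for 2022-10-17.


Date: 2022-10-17
January 1, 2022 is a Saturday
Day of year: 290
Offset from Jan 1: 289 days
289 mod 7 = 2
Result: Monday

Monday


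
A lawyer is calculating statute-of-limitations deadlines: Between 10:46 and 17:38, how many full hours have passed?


Start: 10:46
End: 17:38
Hour difference: 17 - 10 = 7 hours
Minute difference: 38 - 46 = -8 minutes
Total minutes: 412
Complete hours: 412 / 60 = 6 (remainder 52)

6


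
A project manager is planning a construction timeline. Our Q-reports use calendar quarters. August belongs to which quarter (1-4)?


Month: August (month 8)
Q1: January-March (months 1-3)
Q2: April-June (months 4-6)
Q3: July-September (months 7-9)
Q4: October-December (months 10-12)
Month 8 falls in Q3

3


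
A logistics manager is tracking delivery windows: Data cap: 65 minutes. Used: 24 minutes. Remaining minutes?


Total budget: 65 minutes
Time used: 24 minutes
Remaining: 65 - 24 = 41 minutes
Percent used: 36.9%
Percent remaining: 63.1%

41


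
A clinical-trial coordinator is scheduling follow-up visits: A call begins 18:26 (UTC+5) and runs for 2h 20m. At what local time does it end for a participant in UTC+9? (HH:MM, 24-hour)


Start: 18:26 in UTC+5
Step 1 - add duration:
  minutes: 26 + 20 = 46
  hours: 18 + 2 + 0 = 20
  end in UTC+5: 20:46
Step 2 - convert UTC+5 -> UTC+9:
  offset difference: 9 - (5) = 4 hours
  20 + (4) = 24 -> mod 24 = 0
Result: 00:46 in UTC+9

00:46


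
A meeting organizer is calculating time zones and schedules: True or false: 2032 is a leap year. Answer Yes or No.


Year: 2032
Divisible by 4? 2032 / 4 = 508.0 -> Yes
Divisible by 100? 2032 / 100 = 20.32 -> No
Divisible by 4 but not 100, so it IS a leap year

Yes


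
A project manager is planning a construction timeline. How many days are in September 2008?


Month: September
Year: 2008
September is a 30-day month
Total: 30 days

30


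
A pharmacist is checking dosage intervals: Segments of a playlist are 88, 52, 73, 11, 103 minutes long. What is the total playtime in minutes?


Durations: 88, 52, 73, 11, 103
Running sum: 88
+ 52 = 140
+ 73 = 213
+ 11 = 224
+ 103 = 327
Total duration: 327 minutes
That is 5 hours and 27 minutes

327


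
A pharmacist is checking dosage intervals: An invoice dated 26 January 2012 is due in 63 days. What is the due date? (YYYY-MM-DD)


Start: 2012-01-26
Adding 63 days
Days remaining in January: 5
After January: 58 days still to add
February 2012: 29 days, 29 remaining
March 2012 has 31 days, need 29
Result: 2012-03-29

2012-03-29


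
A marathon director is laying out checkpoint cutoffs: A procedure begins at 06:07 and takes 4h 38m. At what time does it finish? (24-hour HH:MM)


Start time: 06:07
Adding: 4 hours 38 minutes
Minutes: 7 + 38 = 45
Hours: 6 + 4 + 0 = 10
Result: 10:45

10:45


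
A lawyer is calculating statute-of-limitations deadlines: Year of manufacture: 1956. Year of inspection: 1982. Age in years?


Birth year: 1956
Current year: 1982
Age = current year - birth year
Age = 1982 - 1956 = 26

26


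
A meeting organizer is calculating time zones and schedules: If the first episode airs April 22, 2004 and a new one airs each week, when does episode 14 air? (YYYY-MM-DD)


First occurrence: 2004-04-22 (occurrence 1)
Each occurrence is 7 days after the previous.
Occurrence 14 is 13 weeks after the first.
13 weeks = 91 days
2004-04-22 + 91 days = 2004-07-22

2004-07-22


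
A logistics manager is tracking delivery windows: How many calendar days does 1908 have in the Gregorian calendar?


Year: 1908
Check leap year rules:
Divisible by 4? Yes
Divisible by 100? No
1908 is a leap year
Days: 366

366


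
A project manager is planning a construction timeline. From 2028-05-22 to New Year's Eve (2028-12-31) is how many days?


Start: May 22, 2028
End: December 31, 2028
Days left in May: 9
June: 30
July: 31
August: 31
September: 30
... plus remaining months
Sum of remaining months: 214
Total: 9 + 214 = 223

223


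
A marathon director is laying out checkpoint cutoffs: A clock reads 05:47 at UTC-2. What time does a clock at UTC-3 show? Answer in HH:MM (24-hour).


Local time: 05:47 at UTC-2 (offset -2h)
Target zone: UTC-3 (offset -3h)
Difference: -3 - (-2) = -1 hours
Calculation: 5 + (-1) = 4
Result: 04:47

04:47


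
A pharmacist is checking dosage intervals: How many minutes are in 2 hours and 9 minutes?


Hours: 2
Minutes: 9
Convert hours to minutes: 2 x 60 = 120
Add remaining minutes: 120 + 9 = 129

129


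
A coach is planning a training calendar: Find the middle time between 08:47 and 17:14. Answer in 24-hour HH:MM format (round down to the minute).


Start time: 08:47 = 527 minutes from midnight
End time: 17:14 = 1034 minutes from midnight
Sum: 527 + 1034 = 1561
Midpoint: 1561 / 2 = 780 minutes
Convert: 780 / 60 = 13 hours, 0 minutes
Result: 13:00

13:00


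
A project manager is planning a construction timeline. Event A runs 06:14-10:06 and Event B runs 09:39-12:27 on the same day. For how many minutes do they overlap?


Interval A: [374, 606] minutes from midnight
Interval B: [579, 747] minutes from midnight
Overlap start = max(374, 579) = 579
Overlap end = min(606, 747) = 606
Overlap = 606 - 579 = 27 minutes

27


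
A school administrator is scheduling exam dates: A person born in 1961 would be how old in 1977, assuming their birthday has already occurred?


Birth year: 1961
Current year: 1977
Age = current year - birth year
Age = 1977 - 1961 = 16

16


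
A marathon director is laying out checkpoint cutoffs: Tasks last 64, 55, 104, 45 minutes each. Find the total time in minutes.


Durations: 64, 55, 104, 45
Running sum: 64
+ 55 = 119
+ 104 = 223
+ 45 = 268
Total duration: 268 minutes
That is 4 hours and 28 minutes

268


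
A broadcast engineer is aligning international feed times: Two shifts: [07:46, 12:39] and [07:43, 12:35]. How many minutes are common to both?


Interval A: [466, 759] minutes from midnight
Interval B: [463, 755] minutes from midnight
Overlap start = max(466, 463) = 466
Overlap end = min(759, 755) = 755
Overlap = 755 - 466 = 289 minutes

289


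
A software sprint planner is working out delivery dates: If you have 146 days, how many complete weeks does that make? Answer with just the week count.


Total days: 146
Days per week: 7
Division: 146 / 7 = 20 remainder 6
Complete weeks: 20
Remaining days: 6

20


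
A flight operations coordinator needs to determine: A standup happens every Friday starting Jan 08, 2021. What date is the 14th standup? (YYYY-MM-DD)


First occurrence: 2021-01-08 (occurrence 1)
Each occurrence is 7 days after the previous.
Occurrence 14 is 13 weeks after the first.
13 weeks = 91 days
2021-01-08 + 91 days = 2021-04-09

2021-04-09


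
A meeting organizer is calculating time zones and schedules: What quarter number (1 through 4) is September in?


Month: September (month 9)
Q1: January-March (months 1-3)
Q2: April-June (months 4-6)
Q3: July-September (months 7-9)
Q4: October-December (months 10-12)
Month 9 falls in Q3

3


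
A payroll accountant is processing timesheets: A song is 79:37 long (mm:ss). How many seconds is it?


Minutes: 79
Extra seconds: 37
Seconds per minute: 60
Minutes to seconds: 79 x 60 = 4740
Total: 4740 + 37 = 4777

4777


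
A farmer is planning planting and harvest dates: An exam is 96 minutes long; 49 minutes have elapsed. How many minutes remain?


Total budget: 96 minutes
Time used: 49 minutes
Remaining: 96 - 49 = 47 minutes
Percent used: 51.0%
Percent remaining: 49.0%

47


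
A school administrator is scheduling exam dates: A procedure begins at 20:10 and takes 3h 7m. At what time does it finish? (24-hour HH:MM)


Start time: 20:10
Adding: 3 hours 7 minutes
Minutes: 10 + 7 = 17
Hours: 20 + 3 + 0 = 23
Result: 23:17

23:17


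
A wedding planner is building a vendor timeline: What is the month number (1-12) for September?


Calendar month order:
8. August
9. September <--
10. October
September is month number 9

9


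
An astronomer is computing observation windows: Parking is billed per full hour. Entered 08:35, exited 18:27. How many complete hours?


Start: 08:35
End: 18:27
Hour difference: 18 - 8 = 10 hours
Minute difference: 27 - 35 = -8 minutes
Total minutes: 592
Complete hours: 592 / 60 = 9 (remainder 52)

9


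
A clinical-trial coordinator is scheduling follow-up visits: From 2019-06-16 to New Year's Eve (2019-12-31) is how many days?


Start: June 16, 2019
End: December 31, 2019
Days left in June: 14
July: 31
August: 31
September: 30
October: 31
... plus remaining months
Sum of remaining months: 184
Total: 14 + 184 = 198

198


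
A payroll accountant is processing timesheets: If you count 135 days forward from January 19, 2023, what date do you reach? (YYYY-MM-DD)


Start: 2023-01-19
Adding 135 days
Days remaining in January: 12
After January: 123 days still to add
February 2023: 28 days, 95 remaining
March 2023: 31 days, 64 remaining
April 2023: 30 days, 34 remaining
May 2023: 31 days, 3 remaining
Result: 2023-06-03

2023-06-03


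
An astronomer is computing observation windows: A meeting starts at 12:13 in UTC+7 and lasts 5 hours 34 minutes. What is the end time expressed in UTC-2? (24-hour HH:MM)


Start: 12:13 in UTC+7
Step 1 - add duration:
  minutes: 13 + 34 = 47
  hours: 12 + 5 + 0 = 17
  end in UTC+7: 17:47
Step 2 - convert UTC+7 -> UTC-2:
  offset difference: -2 - (7) = -9 hours
  17 + (-9) = 8 -> mod 24 = 8
Result: 08:47 in UTC-2

08:47


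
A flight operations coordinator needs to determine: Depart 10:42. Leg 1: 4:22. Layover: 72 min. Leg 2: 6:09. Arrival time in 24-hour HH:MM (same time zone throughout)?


Depart: 10:42
Leg 1: +262 min -> 15:04
Layover: +72 min -> 16:16
Leg 2: +369 min -> 22:25
Total travel: 703 minutes = 11h 43m
Arrival: 22:25

22:25


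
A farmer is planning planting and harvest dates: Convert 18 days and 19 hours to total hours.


Days: 18
Extra hours: 19
Hours per day: 24
Days to hours: 18 x 24 = 432
Total: 432 + 19 = 451

451


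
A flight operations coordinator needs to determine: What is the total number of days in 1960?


Year: 1960
Check leap year rules:
Divisible by 4? Yes
Divisible by 100? No
1960 is a leap year
Days: 366

366


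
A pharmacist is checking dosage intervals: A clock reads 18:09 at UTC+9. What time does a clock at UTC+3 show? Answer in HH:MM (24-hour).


Local time: 18:09 at UTC+9 (offset 9h)
Target zone: UTC+3 (offset 3h)
Difference: 3 - (9) = -6 hours
Calculation: 18 + (-6) = 12
Result: 12:09

12:09


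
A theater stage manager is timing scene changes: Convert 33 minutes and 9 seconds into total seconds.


Minutes: 33
Seconds: 9
Convert minutes to seconds: 33 x 60 = 1980
Add remaining seconds: 1980 + 9 = 1989

1989


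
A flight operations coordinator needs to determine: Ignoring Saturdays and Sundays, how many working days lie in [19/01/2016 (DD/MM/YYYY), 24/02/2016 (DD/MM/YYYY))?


Start: 2016-01-19 (Tuesday)
End (exclusive): 2016-02-24 (Wednesday)
Total calendar days: 36
Full weeks: 36 // 7 = 5 -> 25 weekdays
Remaining 1 days starting on Tuesday:
  Tue(w) -> 1 weekdays
Total business days: 25 + 1 = 26

26


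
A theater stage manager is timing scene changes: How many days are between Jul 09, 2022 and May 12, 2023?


Start date: 2022-07-09
End date: 2023-05-12
Jul 2022: +23 days
Aug 2022: +31 days
Sep 2022: +30 days
... (8 more months)
Total: 307 days

307


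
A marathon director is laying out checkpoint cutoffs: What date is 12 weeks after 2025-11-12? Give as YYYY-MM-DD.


Start: 2025-11-12
Weeks to add: 12
Convert to days: 12 x 7 = 84 days
Add 84 days to 2025-11-12
Result: 2026-02-04

2026-02-04


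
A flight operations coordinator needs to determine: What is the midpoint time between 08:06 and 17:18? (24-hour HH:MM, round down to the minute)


Start time: 08:06 = 486 minutes from midnight
End time: 17:18 = 1038 minutes from midnight
Sum: 486 + 1038 = 1524
Midpoint: 1524 / 2 = 762 minutes
Convert: 762 / 60 = 12 hours, 42 minutes
Result: 12:42

12:42


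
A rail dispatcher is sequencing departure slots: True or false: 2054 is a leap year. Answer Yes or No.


Year: 2054
Divisible by 4? 2054 / 4 = 513.5 -> No
Not divisible by 4, so NOT a leap year

No


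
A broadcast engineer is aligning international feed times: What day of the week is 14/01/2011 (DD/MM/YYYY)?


Date: 2011-01-14
January 1, 2011 is a Saturday
Day of year: 14
Offset from Jan 1: 13 days
13 mod 7 = 6
Result: Friday

Friday


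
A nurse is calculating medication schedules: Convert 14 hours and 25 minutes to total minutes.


Hours: 14
Extra minutes: 25
Minutes per hour: 60
Hours to minutes: 14 x 60 = 840
Total: 840 + 25 = 865

865


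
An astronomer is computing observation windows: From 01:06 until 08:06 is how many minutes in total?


Start time: 01:06 = 66 minutes from midnight
End time: 08:06 = 486 minutes from midnight
Difference: 486 - 66 = 420 minutes
That is 7 hours and 0 minutes

420


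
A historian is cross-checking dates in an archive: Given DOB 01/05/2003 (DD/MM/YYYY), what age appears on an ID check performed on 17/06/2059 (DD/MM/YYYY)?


Birth: 2003-05-01
Reference: 2059-06-17
Year difference: 2059 - 2003 = 56
Has birthday (05-01) occurred by 06-17? Yes
Age in full years: 56

56


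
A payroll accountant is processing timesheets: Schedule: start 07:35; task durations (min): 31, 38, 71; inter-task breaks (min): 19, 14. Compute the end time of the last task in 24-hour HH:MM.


Start: 07:35 = 455 min from midnight
  after task 1 (31 min): 08:06
  after break (19 min): 08:25
  after task 2 (38 min): 09:03
  after break (14 min): 09:17
  after task 3 (71 min): 10:28
Total elapsed: 173 minutes
End time: 10:28

10:28


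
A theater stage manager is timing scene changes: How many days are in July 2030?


Month: July
Year: 2030
July is a 31-day month
Total: 31 days

31


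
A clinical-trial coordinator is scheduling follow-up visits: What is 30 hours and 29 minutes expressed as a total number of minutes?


Hours: 30
Minutes: 29
Convert hours to minutes: 30 x 60 = 1800
Add remaining minutes: 1800 + 29 = 1829

1829


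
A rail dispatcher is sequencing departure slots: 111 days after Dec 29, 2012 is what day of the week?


Start: 2012-12-29 (Saturday)
Step 1 - find target date: add 111 days
  2012-12-29 + 111 days = 2013-04-19
Step 2 - day of week:
  111 mod 7 = 6
  Saturday + 6 days -> Friday
Result: Friday (2013-04-19)

Friday


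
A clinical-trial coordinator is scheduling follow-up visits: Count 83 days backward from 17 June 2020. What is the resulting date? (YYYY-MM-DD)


Start: 2020-06-17
Subtracting 83 days
Days already passed in June: 17
After going back through June: 66 more days to subtract
May 2020: 31 days, 35 remaining
April 2020: 30 days, 5 remaining
March 2020 has 31 days, need 5
Result: 2020-03-26

2020-03-26


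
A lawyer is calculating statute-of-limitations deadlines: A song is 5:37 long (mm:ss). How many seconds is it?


Minutes: 5
Extra seconds: 37
Seconds per minute: 60
Minutes to seconds: 5 x 60 = 300
Total: 300 + 37 = 337

337


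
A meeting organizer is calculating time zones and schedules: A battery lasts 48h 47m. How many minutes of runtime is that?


Hours: 48
Extra minutes: 47
Minutes per hour: 60
Hours to minutes: 48 x 60 = 2880
Total: 2880 + 47 = 2927

2927


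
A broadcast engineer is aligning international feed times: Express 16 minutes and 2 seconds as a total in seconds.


Minutes: 16
Seconds: 2
Convert minutes to seconds: 16 x 60 = 960
Add remaining seconds: 960 + 2 = 962

962


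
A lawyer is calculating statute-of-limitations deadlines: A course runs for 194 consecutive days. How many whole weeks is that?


Total days: 194
Days per week: 7
Division: 194 / 7 = 27 remainder 5
Complete weeks: 27
Remaining days: 5

27


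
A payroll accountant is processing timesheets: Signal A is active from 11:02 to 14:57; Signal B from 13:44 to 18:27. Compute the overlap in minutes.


Interval A: [662, 897] minutes from midnight
Interval B: [824, 1107] minutes from midnight
Overlap start = max(662, 824) = 824
Overlap end = min(897, 1107) = 897
Overlap = 897 - 824 = 73 minutes

73


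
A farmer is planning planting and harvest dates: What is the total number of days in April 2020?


Month: April
Year: 2020
April is a 30-day month
Total: 30 days

30


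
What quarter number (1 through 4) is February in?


Month: February (month 2)
Q1: January-March (months 1-3)
Q2: April-June (months 4-6)
Q3: July-September (months 7-9)
Q4: October-December (months 10-12)
Month 2 falls in Q1

1


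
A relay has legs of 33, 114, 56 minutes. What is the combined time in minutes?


Durations: 33, 114, 56
Running sum: 33
+ 114 = 147
+ 56 = 203
Total duration: 203 minutes
That is 3 hours and 23 minutes

203


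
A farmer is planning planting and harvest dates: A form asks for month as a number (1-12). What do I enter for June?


Calendar month order:
5. May
6. June <--
7. July
June is month number 6

6


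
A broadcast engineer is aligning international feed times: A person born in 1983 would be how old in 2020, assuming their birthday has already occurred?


Birth year: 1983
Current year: 2020
Age = current year - birth year
Age = 2020 - 1983 = 37

37


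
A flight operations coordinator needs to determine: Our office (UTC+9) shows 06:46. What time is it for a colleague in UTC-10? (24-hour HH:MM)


Local time: 06:46 at UTC+9 (offset 9h)
Target zone: UTC-10 (offset -10h)
Difference: -10 - (9) = -19 hours
Calculation: 6 + (-19) = -13
Wraparound: (-13) mod 24 = 11
Result: 11:46

11:46


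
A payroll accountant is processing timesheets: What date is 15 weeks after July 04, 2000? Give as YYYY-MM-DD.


Start: 2000-07-04
Weeks to add: 15
Convert to days: 15 x 7 = 105 days
Add 105 days to 2000-07-04
Result: 2000-10-17

2000-10-17


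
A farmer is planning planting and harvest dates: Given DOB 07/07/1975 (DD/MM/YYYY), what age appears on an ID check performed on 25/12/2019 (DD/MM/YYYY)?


Birth: 1975-07-07
Reference: 2019-12-25
Year difference: 2019 - 1975 = 44
Has birthday (07-07) occurred by 12-25? Yes
Age in full years: 44

44


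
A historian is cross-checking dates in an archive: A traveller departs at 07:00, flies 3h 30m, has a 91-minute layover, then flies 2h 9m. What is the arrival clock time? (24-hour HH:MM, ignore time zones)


Depart: 07:00
Leg 1: +210 min -> 10:30
Layover: +91 min -> 12:01
Leg 2: +129 min -> 14:10
Total travel: 430 minutes = 7h 10m
Arrival: 14:10

14:10


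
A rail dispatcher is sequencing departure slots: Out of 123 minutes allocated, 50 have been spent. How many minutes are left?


Total budget: 123 minutes
Time used: 50 minutes
Remaining: 123 - 50 = 73 minutes
Percent used: 40.7%
Percent remaining: 59.3%

73


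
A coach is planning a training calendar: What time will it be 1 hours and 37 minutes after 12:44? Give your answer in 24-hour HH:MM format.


Start time: 12:44
Adding: 1 hours 37 minutes
Minutes: 44 + 37 = 81
Minute overflow: 81 >= 60, so carry 1 hour, minutes = 21
Hours: 12 + 1 + 1 = 14
Result: 14:21

14:21


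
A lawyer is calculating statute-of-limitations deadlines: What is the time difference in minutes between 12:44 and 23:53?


Start time: 12:44 = 764 minutes from midnight
End time: 23:53 = 1433 minutes from midnight
Difference: 1433 - 764 = 669 minutes
That is 11 hours and 9 minutes

669


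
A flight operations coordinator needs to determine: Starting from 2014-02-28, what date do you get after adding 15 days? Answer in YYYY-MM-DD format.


Start: 2014-02-28
Adding 15 days
Days remaining in February: 0
After February: 15 days still to add
March 2014 has 31 days, need 15
Result: 2014-03-15

2014-03-15


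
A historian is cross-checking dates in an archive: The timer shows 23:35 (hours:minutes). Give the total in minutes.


Hours: 23
Minutes: 35
Convert hours to minutes: 23 x 60 = 1380
Add remaining minutes: 1380 + 35 = 1415

1415


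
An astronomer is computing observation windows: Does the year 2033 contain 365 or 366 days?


Year: 2033
Check leap year rules:
Divisible by 4? No
2033 is not a leap year
Days: 365

365


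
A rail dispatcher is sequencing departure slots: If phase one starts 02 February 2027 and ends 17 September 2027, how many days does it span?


Start date: 2027-02-02
End date: 2027-09-17
Feb 2027: +27 days
Mar 2027: +31 days
Apr 2027: +30 days
... (5 more months)
Total: 227 days

227


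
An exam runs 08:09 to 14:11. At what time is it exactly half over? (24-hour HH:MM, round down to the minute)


Start time: 08:09 = 489 minutes from midnight
End time: 14:11 = 851 minutes from midnight
Sum: 489 + 851 = 1340
Midpoint: 1340 / 2 = 670 minutes
Convert: 670 / 60 = 11 hours, 10 minutes
Result: 11:10

11:10


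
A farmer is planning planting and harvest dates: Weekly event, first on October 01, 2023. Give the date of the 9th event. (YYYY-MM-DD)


First occurrence: 2023-10-01 (occurrence 1)
Each occurrence is 7 days after the previous.
Occurrence 9 is 8 weeks after the first.
8 weeks = 56 days
2023-10-01 + 56 days = 2023-11-26

2023-11-26


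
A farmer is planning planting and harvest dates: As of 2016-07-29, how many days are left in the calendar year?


Start: July 29, 2016
End: December 31, 2016
Days left in July: 2
August: 31
September: 30
October: 31
November: 30
... plus remaining months
Sum of remaining months: 153
Total: 2 + 153 = 155

155


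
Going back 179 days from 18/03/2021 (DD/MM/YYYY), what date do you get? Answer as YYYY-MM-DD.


Start: 2021-03-18
Subtracting 179 days
Days already passed in March: 18
After going back through March: 161 more days to subtract
February 2021: 28 days, 133 remaining
January 2021: 31 days, 102 remaining
December 2020: 31 days, 71 remaining
November 2020: 30 days, 41 remaining
Result: 2020-09-20

2020-09-20


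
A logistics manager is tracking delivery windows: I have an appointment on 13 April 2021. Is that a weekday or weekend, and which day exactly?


Date: 2021-04-13
January 1, 2021 is a Friday
Day of year: 103
Offset from Jan 1: 102 days
102 mod 7 = 4
Result: Tuesday

Tuesday


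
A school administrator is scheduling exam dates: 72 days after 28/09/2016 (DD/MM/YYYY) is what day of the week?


Start: 2016-09-28 (Wednesday)
Step 1 - find target date: add 72 days
  2016-09-28 + 72 days = 2016-12-09
Step 2 - day of week:
  72 mod 7 = 2
  Wednesday + 2 days -> Friday
Result: Friday (2016-12-09)

Friday


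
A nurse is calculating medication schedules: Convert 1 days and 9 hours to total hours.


Days: 1
Extra hours: 9
Hours per day: 24
Days to hours: 1 x 24 = 24
Total: 24 + 9 = 33

33


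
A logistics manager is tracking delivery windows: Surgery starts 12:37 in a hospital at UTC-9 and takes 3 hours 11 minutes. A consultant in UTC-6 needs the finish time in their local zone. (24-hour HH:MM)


Start: 12:37 in UTC-9
Step 1 - add duration:
  minutes: 37 + 11 = 48
  hours: 12 + 3 + 0 = 15
  end in UTC-9: 15:48
Step 2 - convert UTC-9 -> UTC-6:
  offset difference: -6 - (-9) = 3 hours
  15 + (3) = 18 -> mod 24 = 18
Result: 18:48 in UTC-6

18:48


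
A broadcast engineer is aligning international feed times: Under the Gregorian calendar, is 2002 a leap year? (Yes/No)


Year: 2002
Divisible by 4? 2002 / 4 = 500.5 -> No
Not divisible by 4, so NOT a leap year

No


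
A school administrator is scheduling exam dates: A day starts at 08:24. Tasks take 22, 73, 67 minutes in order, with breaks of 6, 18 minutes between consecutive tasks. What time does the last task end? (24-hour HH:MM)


Start: 08:24 = 504 min from midnight
  after task 1 (22 min): 08:46
  after break (6 min): 08:52
  after task 2 (73 min): 10:05
  after break (18 min): 10:23
  after task 3 (67 min): 11:30
Total elapsed: 186 minutes
End time: 11:30

11:30


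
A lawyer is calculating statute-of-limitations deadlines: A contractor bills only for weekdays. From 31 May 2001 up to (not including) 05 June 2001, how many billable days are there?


Start: 2001-05-31 (Thursday)
End (exclusive): 2001-06-05 (Tuesday)
Total calendar days: 5
Full weeks: 5 // 7 = 0 -> 0 weekdays
Remaining 5 days starting on Thursday:
  Thu(w), Fri(w), Sat(-), Sun(-), Mon(w) -> 3 weekdays
Total business days: 0 + 3 = 3

3


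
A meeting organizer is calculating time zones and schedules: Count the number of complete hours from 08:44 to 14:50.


Start: 08:44
End: 14:50
Hour difference: 14 - 8 = 6 hours
Minute difference: 50 - 44 = 6 minutes
Total minutes: 366
Complete hours: 366 / 60 = 6 (remainder 6)

6


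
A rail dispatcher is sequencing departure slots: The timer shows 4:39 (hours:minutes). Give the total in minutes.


Hours: 4
Minutes: 39
Convert hours to minutes: 4 x 60 = 240
Add remaining minutes: 240 + 39 = 279

279


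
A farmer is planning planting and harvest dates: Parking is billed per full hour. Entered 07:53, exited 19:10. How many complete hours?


Start: 07:53
End: 19:10
Hour difference: 19 - 7 = 12 hours
Minute difference: 10 - 53 = -43 minutes
Total minutes: 677
Complete hours: 677 / 60 = 11 (remainder 17)

11


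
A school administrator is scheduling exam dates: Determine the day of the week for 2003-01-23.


Date: 2003-01-23
January 1, 2003 is a Wednesday
Day of year: 23
Offset from Jan 1: 22 days
22 mod 7 = 1
Result: Thursday

Thursday


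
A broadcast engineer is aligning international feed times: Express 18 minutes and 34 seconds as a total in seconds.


Minutes: 18
Seconds: 34
Convert minutes to seconds: 18 x 60 = 1080
Add remaining seconds: 1080 + 34 = 1114

1114


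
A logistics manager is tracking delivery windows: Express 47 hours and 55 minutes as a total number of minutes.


Hours: 47
Extra minutes: 55
Minutes per hour: 60
Hours to minutes: 47 x 60 = 2820
Total: 2820 + 55 = 2875

2875
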